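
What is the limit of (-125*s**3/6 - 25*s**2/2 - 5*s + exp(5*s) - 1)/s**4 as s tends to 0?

625/24

Direct substitution gives 0/0.
Apply L'Hôpital: lim (-125*s^2/2 - 25*s + 5*e^(5*s) - 5)/(4*s^3), still 0/0.
Apply L'Hôpital: lim (-125*s + 25*e^(5*s) - 25)/(12*s^2), still 0/0.
Apply L'Hôpital: lim (125*e^(5*s) - 125)/(24*s), still 0/0.
After 4 applications of L'Hôpital's rule the quotient is (625*e^(5*s))/(24); substituting s = 0 gives 625/24.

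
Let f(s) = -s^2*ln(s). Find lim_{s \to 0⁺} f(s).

This is a 0·(−∞) form. Rewrite as -1·ln(s) / s^(−2) and apply L'Hôpital:
the derivative quotient is -1·(1/s) / (−2·s^(−3)) = (1/2)·s^2 → 0.

0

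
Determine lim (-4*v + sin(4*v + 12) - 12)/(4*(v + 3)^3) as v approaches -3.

-8/3

Direct substitution gives 0/0.
Apply L'Hôpital: lim (4*cos(4*v + 12) - 4)/(12*(v + 3)^2), still 0/0.
Apply L'Hôpital: lim (-16*sin(4*v + 12))/(24*v + 72), still 0/0.
After 3 applications of L'Hôpital's rule the quotient is (-64*cos(4*v + 12))/(24); substituting v = -3 gives -8/3.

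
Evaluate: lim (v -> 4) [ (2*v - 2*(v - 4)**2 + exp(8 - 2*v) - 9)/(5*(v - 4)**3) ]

Direct substitution gives 0/0.
Apply L'Hôpital: lim (-4*v - 2*e^(8 - 2*v) + 18)/(15*(v - 4)^2), still 0/0.
Apply L'Hôpital: lim (4*e^(8 - 2*v) - 4)/(30*v - 120), still 0/0.
After 3 applications of L'Hôpital's rule the quotient is (-8*e^(8 - 2*v))/(30); substituting v = 4 gives -4/15.

-4/15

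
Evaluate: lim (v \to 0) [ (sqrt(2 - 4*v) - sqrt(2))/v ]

-√(2)

A 0/0 form; rationalise with √(2 - 4v) + √2. This collapses the numerator to -4v, leaving -4/(√(2 - 4v) + √2) → -4/(2√2) = -√(2).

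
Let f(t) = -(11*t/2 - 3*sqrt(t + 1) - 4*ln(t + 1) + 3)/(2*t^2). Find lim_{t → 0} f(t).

Substitution gives 0/0; apply L'Hôpital's rule 2 times.
After differentiating numerator and denominator 2 times the quotient is (4/(t + 1)^2 + 3/(4*(t + 1)^(3/2)))/(-4); at t = 0 this is -19/16.

-19/16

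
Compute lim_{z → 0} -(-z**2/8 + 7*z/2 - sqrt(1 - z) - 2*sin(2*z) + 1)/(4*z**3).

-131/192

Substitution gives 0/0; apply L'Hôpital's rule 3 times.
After differentiating numerator and denominator 3 times the quotient is (16*cos(2*z) + 3/(8*(1 - z)^(5/2)))/(-24); at z = 0 this is -131/192.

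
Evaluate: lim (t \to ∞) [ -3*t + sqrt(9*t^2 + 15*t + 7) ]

5/2

This has the form ∞ − ∞. Multiply and divide by the conjugate √(9*t^2 + 15*t + 7) + 3t.
That gives (15t + 7) / (√(9*t^2 + 15*t + 7) + 3t).
Divide numerator and denominator by t: the limit is 15/(2·3) = 5/2.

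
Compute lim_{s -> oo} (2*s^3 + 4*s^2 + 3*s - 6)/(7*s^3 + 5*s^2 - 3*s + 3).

2/7

Numerator and denominator both have degree 3.
Dividing every term by s^3, all lower-order terms vanish and the limit is the ratio of leading coefficients, 2/(7) = 2/7.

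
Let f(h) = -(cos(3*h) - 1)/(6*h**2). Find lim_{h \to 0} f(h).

Direct substitution gives 0/0.
Apply L'Hôpital: lim (-3*sin(3*h))/(-12*h), still 0/0.
After 2 applications of L'Hôpital's rule the quotient is (-9*cos(3*h))/(-12); substituting h = 0 gives 3/4.

3/4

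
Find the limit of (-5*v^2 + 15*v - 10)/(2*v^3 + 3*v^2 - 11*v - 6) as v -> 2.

-1/5

At v = 2 both the top and bottom vanish — a removable singularity. Factoring out (v - 2) from each leaves (5 - 5*v)/(2*v^2 + 7*v + 3), which at v = 2 equals -1/5.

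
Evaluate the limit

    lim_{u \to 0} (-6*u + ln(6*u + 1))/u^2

-18

Direct substitution gives 0/0.
Apply L'Hôpital: lim (-6 + 6/(6*u + 1))/(2*u), still 0/0.
After 2 applications of L'Hôpital's rule the quotient is (-36/(6*u + 1)^2)/(2); substituting u = 0 gives -18.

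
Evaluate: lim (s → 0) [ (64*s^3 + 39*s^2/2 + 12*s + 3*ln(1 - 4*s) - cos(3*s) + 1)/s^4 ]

Substitution gives 0/0 (the numerator vanishes to order 4).
Expand each term to order s^4: the coefficient of s^4 in −cos(3s) is -27/8 and in 3·ln(1 - 4s) is -192.
Lower-order terms cancel with the polynomial part, so the numerator is (-1563/8)·s^4 + o(s^4), and the limit is (-1563/8)/(1) = -1563/8.

-1563/8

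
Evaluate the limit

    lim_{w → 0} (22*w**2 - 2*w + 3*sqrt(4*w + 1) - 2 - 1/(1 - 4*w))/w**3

Substitution gives 0/0; apply L'Hôpital's rule 3 times.
After differentiating numerator and denominator 3 times the quotient is (72/(4*w + 1)^(5/2) - 384/(4*w - 1)^4)/(6); at w = 0 this is -52.

-52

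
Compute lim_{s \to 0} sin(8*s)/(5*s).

Substitution gives 0/0.
Write it as (8/5)·sin(8s)/(8s); since sin(u)/u → 1, the limit is 8/5.

8/5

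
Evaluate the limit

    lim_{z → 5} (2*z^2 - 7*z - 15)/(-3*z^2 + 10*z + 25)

-13/20

Direct substitution gives 0/0, so factor. Both numerator and denominator have (z - 5) as a factor.
After cancelling, the expression reduces to (2*z + 3)/(-3*z - 5).
Substituting z = 5 gives -13/20.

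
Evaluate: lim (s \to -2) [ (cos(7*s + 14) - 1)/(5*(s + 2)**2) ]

Direct substitution gives 0/0.
Apply L'Hôpital: lim (-7*sin(7*s + 14))/(10*s + 20), still 0/0.
After 2 applications of L'Hôpital's rule the quotient is (-49*cos(7*s + 14))/(10); substituting s = -2 gives -49/10.

-49/10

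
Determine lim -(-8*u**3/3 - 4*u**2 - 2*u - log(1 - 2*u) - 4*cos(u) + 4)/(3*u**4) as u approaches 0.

-23/18

Substitution gives 0/0 (the numerator vanishes to order 4).
Expand each term to order u^4: the coefficient of u^4 in -4·cos(u) is -1/6 and in −ln(1 - 2u) is 4.
Lower-order terms cancel with the polynomial part, so the numerator is (23/6)·u^4 + o(u^4), and the limit is (23/6)/(-3) = -23/18.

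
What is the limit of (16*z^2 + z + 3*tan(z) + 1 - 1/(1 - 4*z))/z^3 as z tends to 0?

Substitution gives 0/0; apply L'Hôpital's rule 3 times.
After differentiating numerator and denominator 3 times the quotient is (18*tan(z)^2/cos(z)^2 + 6/cos(z)^2 - 384/(4*z - 1)^4)/(6); at z = 0 this is -63.

-63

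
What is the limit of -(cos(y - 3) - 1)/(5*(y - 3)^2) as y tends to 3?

1/10

Direct substitution gives 0/0.
Apply L'Hôpital: lim (-sin(y - 3))/(30 - 10*y), still 0/0.
After 2 applications of L'Hôpital's rule the quotient is (-cos(y - 3))/(-10); substituting y = 3 gives 1/10.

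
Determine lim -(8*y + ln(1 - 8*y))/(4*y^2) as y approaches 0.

Direct substitution gives 0/0.
Apply L'Hôpital: lim (8 - 8/(1 - 8*y))/(-8*y), still 0/0.
After 2 applications of L'Hôpital's rule the quotient is (-64/(1 - 8*y)^2)/(-8); substituting y = 0 gives 8.

8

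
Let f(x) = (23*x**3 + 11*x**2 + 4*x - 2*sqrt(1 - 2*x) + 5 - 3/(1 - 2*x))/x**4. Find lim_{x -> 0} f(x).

-187/4

Substitution gives 0/0 (the numerator vanishes to order 4).
Expand each term to order x^4: the coefficient of x^4 in -3·1/(1 - 2x) is -48 and in -2·√(1 - 2x) is 5/4.
Lower-order terms cancel with the polynomial part, so the numerator is (-187/4)·x^4 + o(x^4), and the limit is (-187/4)/(1) = -187/4.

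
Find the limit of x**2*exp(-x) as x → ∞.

Write as x^2/e^{1x}, an ∞/∞ form.
Exponential growth dominates any polynomial, so repeated L'Hôpital (or the standard result) gives 0.

0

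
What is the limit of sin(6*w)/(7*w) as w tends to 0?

Substitution gives 0/0.
Write it as (6/7)·sin(6w)/(6w); since sin(u)/u → 1, the limit is 6/7.

6/7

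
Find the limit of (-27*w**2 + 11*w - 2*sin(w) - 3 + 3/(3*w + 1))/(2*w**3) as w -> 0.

Substitution gives 0/0 (the numerator vanishes to order 3).
Expand each term to order w^3: the coefficient of w^3 in 3·1/(1 + 3w) is -81 and in -2·sin(w) is 1/3.
Lower-order terms cancel with the polynomial part, so the numerator is (-242/3)·w^3 + o(w^3), and the limit is (-242/3)/(2) = -121/3.

-121/3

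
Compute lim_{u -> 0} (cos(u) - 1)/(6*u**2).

-1/12

Direct substitution gives 0/0.
Apply L'Hôpital: lim (-sin(u))/(12*u), still 0/0.
After 2 applications of L'Hôpital's rule the quotient is (-cos(u))/(12); substituting u = 0 gives -1/12.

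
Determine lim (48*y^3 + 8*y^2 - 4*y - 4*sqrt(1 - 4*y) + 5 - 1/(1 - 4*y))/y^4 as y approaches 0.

-216

Substitution gives 0/0 (the numerator vanishes to order 4).
Expand each term to order y^4: the coefficient of y^4 in -4·√(1 - 4y) is 40 and in −1/(1 - 4y) is -256.
Lower-order terms cancel with the polynomial part, so the numerator is (-216)·y^4 + o(y^4), and the limit is (-216)/(1) = -216.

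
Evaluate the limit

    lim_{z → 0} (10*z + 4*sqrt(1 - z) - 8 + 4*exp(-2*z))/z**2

15/2

Substitution gives 0/0 (the numerator vanishes to order 2).
Expand each term to order z^2: the coefficient of z^2 in 4·√(1 - z) is -1/2 and in 4·e^(-2z) is 8.
Lower-order terms cancel with the polynomial part, so the numerator is (15/2)·z^2 + o(z^2), and the limit is (15/2)/(1) = 15/2.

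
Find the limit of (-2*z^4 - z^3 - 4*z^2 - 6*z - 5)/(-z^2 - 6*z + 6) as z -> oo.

∞

The numerator has higher degree (4 > 2); the quotient behaves like (-2/(-1))·z^2 for large |z|.
As z → +∞ this diverges to ∞.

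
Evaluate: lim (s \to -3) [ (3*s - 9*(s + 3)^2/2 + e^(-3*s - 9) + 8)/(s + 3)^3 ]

Direct substitution gives 0/0.
Apply L'Hôpital: lim (-9*s - 3*e^(-3*s - 9) - 24)/(3*(s + 3)^2), still 0/0.
Apply L'Hôpital: lim (9*e^(-3*s - 9) - 9)/(6*s + 18), still 0/0.
After 3 applications of L'Hôpital's rule the quotient is (-27*e^(-3*s - 9))/(6); substituting s = -3 gives -9/2.

-9/2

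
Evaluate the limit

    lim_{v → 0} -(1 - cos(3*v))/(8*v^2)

-9/16

Substitution gives 0/0.
Use (1 − cos u)/u² → 1/2 with u = 3v: the limit is 3²/(2·(-8)) = -9/16.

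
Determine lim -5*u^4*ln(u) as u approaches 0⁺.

This is a 0·(−∞) form. Rewrite as -5·ln(u) / u^(−4) and apply L'Hôpital:
the derivative quotient is -5·(1/u) / (−4·u^(−5)) = (5/4)·u^4 → 0.

0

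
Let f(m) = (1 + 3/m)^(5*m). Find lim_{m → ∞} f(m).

The base → 1 and the exponent → ∞: a 1^∞ form.
Take logarithms: (5m)·ln(1 + 3/m). Since ln(1+u) ~ u for small u, this behaves like (5m)·(3/m) → 15.
So the limit is e^(15).

e^(15)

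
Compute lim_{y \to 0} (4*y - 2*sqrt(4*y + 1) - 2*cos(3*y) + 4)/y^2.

13

Substitution gives 0/0; apply L'Hôpital's rule 2 times.
After differentiating numerator and denominator 2 times the quotient is (18*cos(3*y) + 8/(4*y + 1)^(3/2))/(2); at y = 0 this is 13.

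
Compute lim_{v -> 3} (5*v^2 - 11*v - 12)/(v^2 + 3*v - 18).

19/9

Direct substitution gives 0/0, so factor. Both numerator and denominator have (v - 3) as a factor.
After cancelling, the expression reduces to (5*v + 4)/(v + 6).
Substituting v = 3 gives 19/9.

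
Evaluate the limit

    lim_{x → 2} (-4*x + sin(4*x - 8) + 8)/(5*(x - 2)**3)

-32/15

Direct substitution gives 0/0.
Apply L'Hôpital: lim (4*cos(4*x - 8) - 4)/(15*(x - 2)^2), still 0/0.
Apply L'Hôpital: lim (-16*sin(4*x - 8))/(30*x - 60), still 0/0.
After 3 applications of L'Hôpital's rule the quotient is (-64*cos(4*x - 8))/(30); substituting x = 2 gives -32/15.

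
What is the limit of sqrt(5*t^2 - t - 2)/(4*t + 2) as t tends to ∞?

For large |t|, √(5*t^2 - t - 2) ≈ √5·|t| and the denominator ≈ 4t.
Since t → +∞, |t| = t, giving √5/(4) = √(5)/4.

√(5)/4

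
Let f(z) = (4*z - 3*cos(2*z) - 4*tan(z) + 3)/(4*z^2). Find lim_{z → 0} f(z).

Substitution gives 0/0; apply L'Hôpital's rule 2 times.
After differentiating numerator and denominator 2 times the quotient is (-8*sin(z)/cos(z)^3 + 12*cos(2*z))/(8); at z = 0 this is 3/2.

3/2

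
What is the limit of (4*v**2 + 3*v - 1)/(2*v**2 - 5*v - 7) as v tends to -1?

At v = -1 both the top and bottom vanish — a removable singularity. Factoring out (v + 1) from each leaves (4*v - 1)/(2*v - 7), which at v = -1 equals 5/9.

5/9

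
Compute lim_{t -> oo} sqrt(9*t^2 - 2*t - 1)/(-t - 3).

For large |t|, √(9*t^2 - 2*t - 1) ≈ √9·|t| and the denominator ≈ -t.
Since t → +∞, |t| = t, giving √9/(-1) = -3.

-3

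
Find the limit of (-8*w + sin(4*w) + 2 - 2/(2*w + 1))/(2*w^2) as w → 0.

-4

Substitution gives 0/0 (the numerator vanishes to order 2).
Expand each term to order w^2: the coefficient of w^2 in -2·1/(1 + 2w) is -8 and in sin(4w) is 0.
Lower-order terms cancel with the polynomial part, so the numerator is (-8)·w^2 + o(w^2), and the limit is (-8)/(2) = -4.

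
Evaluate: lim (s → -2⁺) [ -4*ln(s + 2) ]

As s → -2⁺, s + 2 → 0⁺ and ln(s + 2) → −∞.
Multiplying by -4 gives ∞.

∞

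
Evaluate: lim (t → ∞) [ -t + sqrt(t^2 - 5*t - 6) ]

-5/2

This has the form ∞ − ∞. Multiply and divide by the conjugate √(t^2 - 5*t - 6) + t.
That gives (-5t - 6) / (√(t^2 - 5*t - 6) + t).
Divide numerator and denominator by t: the limit is -5/(2·1) = -5/2.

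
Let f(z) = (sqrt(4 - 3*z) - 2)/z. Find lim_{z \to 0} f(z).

-3/4

Substitution gives 0/0. Multiply numerator and denominator by the conjugate √(4 - 3z) + √4.
The numerator becomes (4 - 3z) − 4 = -3z, so the expression simplifies to -3/(√(4 - 3z) + √4).
Letting z → 0 gives -3/(2√4) = -3/4.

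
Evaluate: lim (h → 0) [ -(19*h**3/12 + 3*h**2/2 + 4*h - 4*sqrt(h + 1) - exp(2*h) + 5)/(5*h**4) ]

Substitution gives 0/0; apply L'Hôpital's rule 4 times.
After differentiating numerator and denominator 4 times the quotient is (-16*e^(2*h) + 15/(4*(h + 1)^(7/2)))/(-120); at h = 0 this is 49/480.

49/480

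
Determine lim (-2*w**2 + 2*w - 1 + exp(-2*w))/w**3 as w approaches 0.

Direct substitution gives 0/0.
Apply L'Hôpital: lim (-4*w + 2 - 2*e^(-2*w))/(3*w^2), still 0/0.
Apply L'Hôpital: lim (-4 + 4*e^(-2*w))/(6*w), still 0/0.
After 3 applications of L'Hôpital's rule the quotient is (-8*e^(-2*w))/(6); substituting w = 0 gives -4/3.

-4/3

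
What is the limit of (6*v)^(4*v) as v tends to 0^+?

1

Base → 0⁺ and exponent → 0⁺: a 0^0 form.
Take logs: 4v·ln(6v). This is 0·(−∞); rewriting as ln(6v)/(1/(4v)) and applying L'Hôpital gives 0.
Hence the limit is e^0 = 1.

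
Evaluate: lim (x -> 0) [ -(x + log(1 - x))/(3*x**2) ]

Direct substitution gives 0/0.
Apply L'Hôpital: lim (1 - 1/(1 - x))/(-6*x), still 0/0.
After 2 applications of L'Hôpital's rule the quotient is (-1/(1 - x)^2)/(-6); substituting x = 0 gives 1/6.

1/6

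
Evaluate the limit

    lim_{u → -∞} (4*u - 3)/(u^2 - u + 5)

The denominator has degree 2 and the numerator degree 1. Dividing numerator and denominator by u^2 sends every term to 0 except the leading denominator term, so the limit is 0.

0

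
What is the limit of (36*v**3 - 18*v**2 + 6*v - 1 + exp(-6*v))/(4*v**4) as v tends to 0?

Direct substitution gives 0/0.
Apply L'Hôpital: lim (108*v^2 - 36*v + 6 - 6*e^(-6*v))/(16*v^3), still 0/0.
Apply L'Hôpital: lim (216*v - 36 + 36*e^(-6*v))/(48*v^2), still 0/0.
Apply L'Hôpital: lim (216 - 216*e^(-6*v))/(96*v), still 0/0.
After 4 applications of L'Hôpital's rule the quotient is (1296*e^(-6*v))/(96); substituting v = 0 gives 27/2.

27/2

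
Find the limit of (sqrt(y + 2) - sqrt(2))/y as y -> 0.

A 0/0 form; rationalise with √(2 + y) + √2. This collapses the numerator to y, leaving 1/(√(2 + y) + √2) → 1/(2√2) = √(2)/4.

√(2)/4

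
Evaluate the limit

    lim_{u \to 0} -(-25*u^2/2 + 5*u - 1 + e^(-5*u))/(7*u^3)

125/42

Direct substitution gives 0/0.
Apply L'Hôpital: lim (-25*u + 5 - 5*e^(-5*u))/(-21*u^2), still 0/0.
Apply L'Hôpital: lim (-25 + 25*e^(-5*u))/(-42*u), still 0/0.
After 3 applications of L'Hôpital's rule the quotient is (-125*e^(-5*u))/(-42); substituting u = 0 gives 125/42.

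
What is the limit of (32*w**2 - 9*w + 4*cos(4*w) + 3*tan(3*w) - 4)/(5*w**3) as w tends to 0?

27/5

Substitution gives 0/0 (the numerator vanishes to order 3).
Expand each term to order w^3: the coefficient of w^3 in 3·tan(3w) is 27 and in 4·cos(4w) is 0.
Lower-order terms cancel with the polynomial part, so the numerator is (27)·w^3 + o(w^3), and the limit is (27)/(5) = 27/5.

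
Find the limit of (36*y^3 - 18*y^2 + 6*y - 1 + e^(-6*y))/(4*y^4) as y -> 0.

Direct substitution gives 0/0.
Apply L'Hôpital: lim (108*y^2 - 36*y + 6 - 6*e^(-6*y))/(16*y^3), still 0/0.
Apply L'Hôpital: lim (216*y - 36 + 36*e^(-6*y))/(48*y^2), still 0/0.
Apply L'Hôpital: lim (216 - 216*e^(-6*y))/(96*y), still 0/0.
After 4 applications of L'Hôpital's rule the quotient is (1296*e^(-6*y))/(96); substituting y = 0 gives 27/2.

27/2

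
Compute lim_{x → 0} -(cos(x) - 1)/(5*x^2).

Direct substitution gives 0/0.
Apply L'Hôpital: lim (-sin(x))/(-10*x), still 0/0.
After 2 applications of L'Hôpital's rule the quotient is (-cos(x))/(-10); substituting x = 0 gives 1/10.

1/10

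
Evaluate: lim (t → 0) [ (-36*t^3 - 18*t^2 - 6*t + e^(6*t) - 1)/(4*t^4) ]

Direct substitution gives 0/0.
Apply L'Hôpital: lim (-108*t^2 - 36*t + 6*e^(6*t) - 6)/(16*t^3), still 0/0.
Apply L'Hôpital: lim (-216*t + 36*e^(6*t) - 36)/(48*t^2), still 0/0.
Apply L'Hôpital: lim (216*e^(6*t) - 216)/(96*t), still 0/0.
After 4 applications of L'Hôpital's rule the quotient is (1296*e^(6*t))/(96); substituting t = 0 gives 27/2.

27/2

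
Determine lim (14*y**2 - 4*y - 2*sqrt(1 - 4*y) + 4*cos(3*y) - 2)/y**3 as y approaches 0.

Substitution gives 0/0; apply L'Hôpital's rule 3 times.
After differentiating numerator and denominator 3 times the quotient is (108*sin(3*y) + 48/(1 - 4*y)^(5/2))/(6); at y = 0 this is 8.

8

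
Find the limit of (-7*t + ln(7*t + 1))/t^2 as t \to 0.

Direct substitution gives 0/0.
Apply L'Hôpital: lim (-7 + 7/(7*t + 1))/(2*t), still 0/0.
After 2 applications of L'Hôpital's rule the quotient is (-49/(7*t + 1)^2)/(2); substituting t = 0 gives -49/2.

-49/2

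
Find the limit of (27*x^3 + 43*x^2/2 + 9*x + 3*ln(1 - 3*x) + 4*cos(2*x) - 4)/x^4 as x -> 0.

Substitution gives 0/0; apply L'Hôpital's rule 4 times.
After differentiating numerator and denominator 4 times the quotient is (64*cos(2*x) - 1458/(3*x - 1)^4)/(24); at x = 0 this is -697/12.

-697/12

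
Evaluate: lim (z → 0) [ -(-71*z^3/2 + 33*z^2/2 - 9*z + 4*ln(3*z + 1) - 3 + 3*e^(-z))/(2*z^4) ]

Substitution gives 0/0 (the numerator vanishes to order 4).
Expand each term to order z^4: the coefficient of z^4 in 3·e^(-z) is 1/8 and in 4·ln(1 + 3z) is -81.
Lower-order terms cancel with the polynomial part, so the numerator is (-647/8)·z^4 + o(z^4), and the limit is (-647/8)/(-2) = 647/16.

647/16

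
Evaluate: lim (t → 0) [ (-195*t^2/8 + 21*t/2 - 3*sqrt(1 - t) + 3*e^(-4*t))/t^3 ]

-509/16

Substitution gives 0/0 (the numerator vanishes to order 3).
Expand each term to order t^3: the coefficient of t^3 in 3·e^(-4t) is -32 and in -3·√(1 - t) is 3/16.
Lower-order terms cancel with the polynomial part, so the numerator is (-509/16)·t^3 + o(t^3), and the limit is (-509/16)/(1) = -509/16.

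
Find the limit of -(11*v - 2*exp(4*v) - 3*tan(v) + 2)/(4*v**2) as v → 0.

4

Substitution gives 0/0 (the numerator vanishes to order 2).
Expand each term to order v^2: the coefficient of v^2 in -2·e^(4v) is -16 and in -3·tan(v) is 0.
Lower-order terms cancel with the polynomial part, so the numerator is (-16)·v^2 + o(v^2), and the limit is (-16)/(-4) = 4.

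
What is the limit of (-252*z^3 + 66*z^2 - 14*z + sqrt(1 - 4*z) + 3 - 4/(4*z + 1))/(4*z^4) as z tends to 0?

-517/2

Substitution gives 0/0; apply L'Hôpital's rule 4 times.
After differentiating numerator and denominator 4 times the quotient is (-24576/(4*z + 1)^5 - 240/(1 - 4*z)^(7/2))/(96); at z = 0 this is -517/2.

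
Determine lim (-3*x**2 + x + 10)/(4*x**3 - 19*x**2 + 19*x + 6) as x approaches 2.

At x = 2 both the top and bottom vanish — a removable singularity. Factoring out (x - 2) from each leaves (-3*x - 5)/(4*x^2 - 11*x - 3), which at x = 2 equals 11/9.

11/9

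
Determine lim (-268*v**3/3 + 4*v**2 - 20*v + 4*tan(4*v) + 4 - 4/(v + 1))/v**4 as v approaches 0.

Substitution gives 0/0 (the numerator vanishes to order 4).
Expand each term to order v^4: the coefficient of v^4 in 4·tan(4v) is 0 and in -4·1/(1 + v) is -4.
Lower-order terms cancel with the polynomial part, so the numerator is (-4)·v^4 + o(v^4), and the limit is (-4)/(1) = -4.

-4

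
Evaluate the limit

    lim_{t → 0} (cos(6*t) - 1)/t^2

-18

Direct substitution gives 0/0.
Apply L'Hôpital: lim (-6*sin(6*t))/(2*t), still 0/0.
After 2 applications of L'Hôpital's rule the quotient is (-36*cos(6*t))/(2); substituting t = 0 gives -18.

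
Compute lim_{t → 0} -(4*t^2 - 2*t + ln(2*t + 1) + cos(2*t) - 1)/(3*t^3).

-8/9

Substitution gives 0/0 (the numerator vanishes to order 3).
Expand each term to order t^3: the coefficient of t^3 in ln(1 + 2t) is 8/3 and in cos(2t) is 0.
Lower-order terms cancel with the polynomial part, so the numerator is (8/3)·t^3 + o(t^3), and the limit is (8/3)/(-3) = -8/9.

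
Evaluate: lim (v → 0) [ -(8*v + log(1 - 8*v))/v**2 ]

Direct substitution gives 0/0.
Apply L'Hôpital: lim (8 - 8/(1 - 8*v))/(-2*v), still 0/0.
After 2 applications of L'Hôpital's rule the quotient is (-64/(1 - 8*v)^2)/(-2); substituting v = 0 gives 32.

32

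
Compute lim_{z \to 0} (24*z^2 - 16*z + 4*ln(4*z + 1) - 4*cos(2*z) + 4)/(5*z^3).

256/15

Substitution gives 0/0; apply L'Hôpital's rule 3 times.
After differentiating numerator and denominator 3 times the quotient is (-32*sin(2*z) + 512/(4*z + 1)^3)/(30); at z = 0 this is 256/15.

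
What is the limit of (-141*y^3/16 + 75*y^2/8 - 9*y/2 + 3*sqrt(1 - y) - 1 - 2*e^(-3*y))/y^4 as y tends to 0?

Substitution gives 0/0 (the numerator vanishes to order 4).
Expand each term to order y^4: the coefficient of y^4 in 3·√(1 - y) is -15/128 and in -2·e^(-3y) is -27/4.
Lower-order terms cancel with the polynomial part, so the numerator is (-879/128)·y^4 + o(y^4), and the limit is (-879/128)/(1) = -879/128.

-879/128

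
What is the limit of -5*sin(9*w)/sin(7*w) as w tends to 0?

Substitution gives 0/0.
Divide numerator and denominator by w: sin(9w)/w → 9 and sin(7w)/w → 7, so the limit is -5·9/7 = -45/7.

-45/7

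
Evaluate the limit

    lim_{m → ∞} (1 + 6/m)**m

Write it as [(1 + 6/m)^m]^(1) · (1 + 6/m)^(0). The bracketed term tends to e^(6) and the second factor to 1, so the limit is e^(6).

e^(6)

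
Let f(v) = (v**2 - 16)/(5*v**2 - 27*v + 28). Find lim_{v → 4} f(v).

Since v = 4 makes numerator and denominator zero, (v - 4) divides both.
Cancelling it gives (v + 4)/(5*v - 7); now plug in v = 4 to get 8/13.

8/13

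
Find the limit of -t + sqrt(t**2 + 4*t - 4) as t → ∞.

2

An ∞ − ∞ form. Rationalising with the conjugate, the difference becomes (4t - 4) / (√(t^2 + 4*t - 4) + t).
For large t the denominator behaves like 2·t, so the quotient tends to 4/2 = 2.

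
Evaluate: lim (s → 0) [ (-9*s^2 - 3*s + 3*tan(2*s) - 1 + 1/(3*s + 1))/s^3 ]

Substitution gives 0/0; apply L'Hôpital's rule 3 times.
After differentiating numerator and denominator 3 times the quotient is (144*tan(2*s)^2/cos(2*s)^2 + 48/cos(2*s)^2 - 162/(3*s + 1)^4)/(6); at s = 0 this is -19.

-19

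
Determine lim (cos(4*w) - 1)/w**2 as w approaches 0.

-8

Direct substitution gives 0/0.
Apply L'Hôpital: lim (-4*sin(4*w))/(2*w), still 0/0.
After 2 applications of L'Hôpital's rule the quotient is (-16*cos(4*w))/(2); substituting w = 0 gives -8.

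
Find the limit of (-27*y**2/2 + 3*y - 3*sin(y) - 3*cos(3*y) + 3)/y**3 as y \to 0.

Substitution gives 0/0; apply L'Hôpital's rule 3 times.
After differentiating numerator and denominator 3 times the quotient is (-81*sin(3*y) + 3*cos(y))/(6); at y = 0 this is 1/2.

1/2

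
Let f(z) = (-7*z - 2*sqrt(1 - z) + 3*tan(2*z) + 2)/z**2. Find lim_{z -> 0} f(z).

1/4

Substitution gives 0/0; apply L'Hôpital's rule 2 times.
After differentiating numerator and denominator 2 times the quotient is (24*tan(2*z)/cos(2*z)^2 + 1/(2*(1 - z)^(3/2)))/(2); at z = 0 this is 1/4.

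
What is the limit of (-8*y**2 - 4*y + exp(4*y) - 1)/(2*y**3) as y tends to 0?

16/3

Direct substitution gives 0/0.
Apply L'Hôpital: lim (-16*y + 4*e^(4*y) - 4)/(6*y^2), still 0/0.
Apply L'Hôpital: lim (16*e^(4*y) - 16)/(12*y), still 0/0.
After 3 applications of L'Hôpital's rule the quotient is (64*e^(4*y))/(12); substituting y = 0 gives 16/3.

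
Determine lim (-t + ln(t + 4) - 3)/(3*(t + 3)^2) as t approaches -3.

-1/6

Direct substitution gives 0/0.
Apply L'Hôpital: lim (-1 + 1/(t + 4))/(6*t + 18), still 0/0.
After 2 applications of L'Hôpital's rule the quotient is (-1/(t + 4)^2)/(6); substituting t = -3 gives -1/6.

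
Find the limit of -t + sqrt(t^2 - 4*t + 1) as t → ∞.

This has the form ∞ − ∞. Multiply and divide by the conjugate √(t^2 - 4*t + 1) + t.
That gives (-4t + 1) / (√(t^2 - 4*t + 1) + t).
Divide numerator and denominator by t: the limit is -4/(2·1) = -2.

-2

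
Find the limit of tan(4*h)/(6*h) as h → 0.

Substitution gives 0/0.
Since tan(u)/u → 1 as u → 0, tan(4h)/(4h) → 1 and the limit is 4/6 = 2/3.

2/3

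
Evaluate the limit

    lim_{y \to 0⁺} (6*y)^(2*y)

Base → 0⁺ and exponent → 0⁺: a 0^0 form.
Take logs: 2y·ln(6y). This is 0·(−∞); rewriting as ln(6y)/(1/(2y)) and applying L'Hôpital gives 0.
Hence the limit is e^0 = 1.

1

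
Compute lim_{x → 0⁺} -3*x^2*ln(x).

This is a 0·(−∞) form. Rewrite as -3·ln(x) / x^(−2) and apply L'Hôpital:
the derivative quotient is -3·(1/x) / (−2·x^(−3)) = (3/2)·x^2 → 0.

0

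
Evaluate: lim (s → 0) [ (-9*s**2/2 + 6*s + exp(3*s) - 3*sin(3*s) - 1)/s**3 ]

Substitution gives 0/0; apply L'Hôpital's rule 3 times.
After differentiating numerator and denominator 3 times the quotient is (27*e^(3*s) + 81*cos(3*s))/(6); at s = 0 this is 18.

18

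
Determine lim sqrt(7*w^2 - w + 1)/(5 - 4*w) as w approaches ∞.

For large |w|, √(7*w^2 - w + 1) ≈ √7·|w| and the denominator ≈ -4w.
Since w → +∞, |w| = w, giving √7/(-4) = -√(7)/4.

-√(7)/4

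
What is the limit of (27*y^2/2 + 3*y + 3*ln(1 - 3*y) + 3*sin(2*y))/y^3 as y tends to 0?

Substitution gives 0/0; apply L'Hôpital's rule 3 times.
After differentiating numerator and denominator 3 times the quotient is (-24*cos(2*y) + 162/(3*y - 1)^3)/(6); at y = 0 this is -31.

-31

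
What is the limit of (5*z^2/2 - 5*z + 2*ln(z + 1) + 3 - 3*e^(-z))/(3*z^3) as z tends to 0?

Substitution gives 0/0 (the numerator vanishes to order 3).
Expand each term to order z^3: the coefficient of z^3 in -3·e^(-z) is 1/2 and in 2·ln(1 + z) is 2/3.
Lower-order terms cancel with the polynomial part, so the numerator is (7/6)·z^3 + o(z^3), and the limit is (7/6)/(3) = 7/18.

7/18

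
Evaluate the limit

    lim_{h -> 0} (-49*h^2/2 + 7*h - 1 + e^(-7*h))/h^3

-343/6

Direct substitution gives 0/0.
Apply L'Hôpital: lim (-49*h + 7 - 7*e^(-7*h))/(3*h^2), still 0/0.
Apply L'Hôpital: lim (-49 + 49*e^(-7*h))/(6*h), still 0/0.
After 3 applications of L'Hôpital's rule the quotient is (-343*e^(-7*h))/(6); substituting h = 0 gives -343/6.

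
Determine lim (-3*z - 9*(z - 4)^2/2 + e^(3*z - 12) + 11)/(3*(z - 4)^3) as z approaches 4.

3/2

Direct substitution gives 0/0.
Apply L'Hôpital: lim (-9*z + 3*e^(3*z - 12) + 33)/(9*(z - 4)^2), still 0/0.
Apply L'Hôpital: lim (9*e^(3*z - 12) - 9)/(18*z - 72), still 0/0.
After 3 applications of L'Hôpital's rule the quotient is (27*e^(3*z - 12))/(18); substituting z = 4 gives 3/2.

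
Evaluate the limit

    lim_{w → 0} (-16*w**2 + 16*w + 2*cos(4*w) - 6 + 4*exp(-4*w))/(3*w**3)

-128/9

Substitution gives 0/0; apply L'Hôpital's rule 3 times.
After differentiating numerator and denominator 3 times the quotient is (128*sin(4*w) - 256*e^(-4*w))/(18); at w = 0 this is -128/9.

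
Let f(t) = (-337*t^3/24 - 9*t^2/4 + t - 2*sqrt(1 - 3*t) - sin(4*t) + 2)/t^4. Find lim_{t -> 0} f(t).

405/64

Substitution gives 0/0; apply L'Hôpital's rule 4 times.
After differentiating numerator and denominator 4 times the quotient is (-256*sin(4*t) + 1215/(8*(1 - 3*t)^(7/2)))/(24); at t = 0 this is 405/64.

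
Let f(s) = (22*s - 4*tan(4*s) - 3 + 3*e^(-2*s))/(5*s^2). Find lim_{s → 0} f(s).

Substitution gives 0/0; apply L'Hôpital's rule 2 times.
After differentiating numerator and denominator 2 times the quotient is (-128*tan(4*s)/cos(4*s)^2 + 12*e^(-2*s))/(10); at s = 0 this is 6/5.

6/5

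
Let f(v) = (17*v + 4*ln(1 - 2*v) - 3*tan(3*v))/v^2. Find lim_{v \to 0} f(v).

-8

Substitution gives 0/0; apply L'Hôpital's rule 2 times.
After differentiating numerator and denominator 2 times the quotient is (-54*tan(3*v)/cos(3*v)^2 - 16/(2*v - 1)^2)/(2); at v = 0 this is -8.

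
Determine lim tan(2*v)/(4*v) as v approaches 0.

1/2

Substitution gives 0/0.
Since tan(u)/u → 1 as u → 0, tan(2v)/(2v) → 1 and the limit is 2/4 = 1/2.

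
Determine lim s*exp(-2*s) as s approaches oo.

Write as s^1/e^{2s}, an ∞/∞ form.
Exponential growth dominates any polynomial, so repeated L'Hôpital (or the standard result) gives 0.

0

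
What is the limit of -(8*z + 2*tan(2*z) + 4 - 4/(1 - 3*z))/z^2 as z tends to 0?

36

Substitution gives 0/0; apply L'Hôpital's rule 2 times.
After differentiating numerator and denominator 2 times the quotient is (16*tan(2*z)/cos(2*z)^2 + 72/(3*z - 1)^3)/(-2); at z = 0 this is 36.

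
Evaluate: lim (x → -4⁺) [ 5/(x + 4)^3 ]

As x → -4⁺, (x + 4) → 0⁺, so (x + 4)^3 → 0⁺ and 5/(x + 4)^3 → ∞.

∞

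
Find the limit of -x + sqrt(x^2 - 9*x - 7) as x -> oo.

-9/2

This has the form ∞ − ∞. Multiply and divide by the conjugate √(x^2 - 9*x - 7) + x.
That gives (-9x - 7) / (√(x^2 - 9*x - 7) + x).
Divide numerator and denominator by x: the limit is -9/(2·1) = -9/2.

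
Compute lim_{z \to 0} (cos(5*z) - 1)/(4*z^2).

Direct substitution gives 0/0.
Apply L'Hôpital: lim (-5*sin(5*z))/(8*z), still 0/0.
After 2 applications of L'Hôpital's rule the quotient is (-25*cos(5*z))/(8); substituting z = 0 gives -25/8.

-25/8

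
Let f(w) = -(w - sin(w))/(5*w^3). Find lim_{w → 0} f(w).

Direct substitution gives 0/0.
Apply L'Hôpital: lim (1 - cos(w))/(-15*w^2), still 0/0.
Apply L'Hôpital: lim (sin(w))/(-30*w), still 0/0.
After 3 applications of L'Hôpital's rule the quotient is (cos(w))/(-30); substituting w = 0 gives -1/30.

-1/30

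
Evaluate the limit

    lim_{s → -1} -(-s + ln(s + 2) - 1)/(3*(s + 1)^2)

Direct substitution gives 0/0.
Apply L'Hôpital: lim (-1 + 1/(s + 2))/(-6*s - 6), still 0/0.
After 2 applications of L'Hôpital's rule the quotient is (-1/(s + 2)^2)/(-6); substituting s = -1 gives 1/6.

1/6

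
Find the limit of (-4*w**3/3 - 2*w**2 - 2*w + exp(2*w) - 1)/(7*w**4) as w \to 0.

2/21

Direct substitution gives 0/0.
Apply L'Hôpital: lim (-4*w^2 - 4*w + 2*e^(2*w) - 2)/(28*w^3), still 0/0.
Apply L'Hôpital: lim (-8*w + 4*e^(2*w) - 4)/(84*w^2), still 0/0.
Apply L'Hôpital: lim (8*e^(2*w) - 8)/(168*w), still 0/0.
After 4 applications of L'Hôpital's rule the quotient is (16*e^(2*w))/(168); substituting w = 0 gives 2/21.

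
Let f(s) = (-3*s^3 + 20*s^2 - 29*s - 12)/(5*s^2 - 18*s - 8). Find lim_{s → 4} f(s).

Since s = 4 makes numerator and denominator zero, (s - 4) divides both.
Cancelling it gives (-3*s^2 + 8*s + 3)/(5*s + 2); now plug in s = 4 to get -13/22.

-13/22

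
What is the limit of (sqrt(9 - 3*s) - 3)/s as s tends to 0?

-1/2

Substitution gives 0/0. Multiply numerator and denominator by the conjugate √(9 - 3s) + √9.
The numerator becomes (9 - 3s) − 9 = -3s, so the expression simplifies to -3/(√(9 - 3s) + √9).
Letting s → 0 gives -3/(2√9) = -1/2.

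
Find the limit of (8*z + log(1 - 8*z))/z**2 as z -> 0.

Direct substitution gives 0/0.
Apply L'Hôpital: lim (8 - 8/(1 - 8*z))/(2*z), still 0/0.
After 2 applications of L'Hôpital's rule the quotient is (-64/(1 - 8*z)^2)/(2); substituting z = 0 gives -32.

-32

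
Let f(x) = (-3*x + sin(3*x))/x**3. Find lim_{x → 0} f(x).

Direct substitution gives 0/0.
Apply L'Hôpital: lim (3*cos(3*x) - 3)/(3*x^2), still 0/0.
Apply L'Hôpital: lim (-9*sin(3*x))/(6*x), still 0/0.
After 3 applications of L'Hôpital's rule the quotient is (-27*cos(3*x))/(6); substituting x = 0 gives -9/2.

-9/2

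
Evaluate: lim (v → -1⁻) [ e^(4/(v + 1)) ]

As v → -1⁻, 4/(v + 1) → −∞, so e^(4/(v + 1)) → 0.

0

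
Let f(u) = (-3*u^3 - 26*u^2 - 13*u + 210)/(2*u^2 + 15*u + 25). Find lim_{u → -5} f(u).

At u = -5 both the top and bottom vanish — a removable singularity. Factoring out (u + 5) from each leaves (-3*u^2 - 11*u + 42)/(2*u + 5), which at u = -5 equals -22/5.

-22/5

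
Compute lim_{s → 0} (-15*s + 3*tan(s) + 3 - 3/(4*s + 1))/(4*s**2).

Substitution gives 0/0; apply L'Hôpital's rule 2 times.
After differentiating numerator and denominator 2 times the quotient is (6*tan(s)/cos(s)^2 - 96/(4*s + 1)^3)/(8); at s = 0 this is -12.

-12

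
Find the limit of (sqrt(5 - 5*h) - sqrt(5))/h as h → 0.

Substitution gives 0/0. Multiply numerator and denominator by the conjugate √(5 - 5h) + √5.
The numerator becomes (5 - 5h) − 5 = -5h, so the expression simplifies to -5/(√(5 - 5h) + √5).
Letting h → 0 gives -5/(2√5) = -√(5)/2.

-√(5)/2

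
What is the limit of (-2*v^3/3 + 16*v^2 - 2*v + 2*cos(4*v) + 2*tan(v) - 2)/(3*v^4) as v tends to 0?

Substitution gives 0/0 (the numerator vanishes to order 4).
Expand each term to order v^4: the coefficient of v^4 in 2·tan(v) is 0 and in 2·cos(4v) is 64/3.
Lower-order terms cancel with the polynomial part, so the numerator is (64/3)·v^4 + o(v^4), and the limit is (64/3)/(3) = 64/9.

64/9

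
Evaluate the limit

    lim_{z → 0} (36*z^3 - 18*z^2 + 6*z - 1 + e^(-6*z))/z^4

Direct substitution gives 0/0.
Apply L'Hôpital: lim (108*z^2 - 36*z + 6 - 6*e^(-6*z))/(4*z^3), still 0/0.
Apply L'Hôpital: lim (216*z - 36 + 36*e^(-6*z))/(12*z^2), still 0/0.
Apply L'Hôpital: lim (216 - 216*e^(-6*z))/(24*z), still 0/0.
After 4 applications of L'Hôpital's rule the quotient is (1296*e^(-6*z))/(24); substituting z = 0 gives 54.

54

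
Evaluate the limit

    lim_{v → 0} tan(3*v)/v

Substitution gives 0/0.
Since tan(u)/u → 1 as u → 0, tan(3v)/(3v) → 1 and the limit is 3.

3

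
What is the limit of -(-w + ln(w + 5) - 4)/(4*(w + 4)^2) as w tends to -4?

Direct substitution gives 0/0.
Apply L'Hôpital: lim (-1 + 1/(w + 5))/(-8*w - 32), still 0/0.
After 2 applications of L'Hôpital's rule the quotient is (-1/(w + 5)^2)/(-8); substituting w = -4 gives 1/8.

1/8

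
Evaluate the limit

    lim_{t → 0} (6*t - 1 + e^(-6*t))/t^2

Direct substitution gives 0/0.
Apply L'Hôpital: lim (6 - 6*e^(-6*t))/(2*t), still 0/0.
After 2 applications of L'Hôpital's rule the quotient is (36*e^(-6*t))/(2); substituting t = 0 gives 18.

18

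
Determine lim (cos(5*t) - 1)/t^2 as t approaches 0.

Direct substitution gives 0/0.
Apply L'Hôpital: lim (-5*sin(5*t))/(2*t), still 0/0.
After 2 applications of L'Hôpital's rule the quotient is (-25*cos(5*t))/(2); substituting t = 0 gives -25/2.

-25/2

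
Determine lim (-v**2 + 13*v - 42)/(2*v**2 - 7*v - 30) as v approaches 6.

Since v = 6 makes numerator and denominator zero, (v - 6) divides both.
Cancelling it gives (7 - v)/(2*v + 5); now plug in v = 6 to get 1/17.

1/17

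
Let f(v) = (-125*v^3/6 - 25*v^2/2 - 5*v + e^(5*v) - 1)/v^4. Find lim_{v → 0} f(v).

Direct substitution gives 0/0.
Apply L'Hôpital: lim (-125*v^2/2 - 25*v + 5*e^(5*v) - 5)/(4*v^3), still 0/0.
Apply L'Hôpital: lim (-125*v + 25*e^(5*v) - 25)/(12*v^2), still 0/0.
Apply L'Hôpital: lim (125*e^(5*v) - 125)/(24*v), still 0/0.
After 4 applications of L'Hôpital's rule the quotient is (625*e^(5*v))/(24); substituting v = 0 gives 625/24.

625/24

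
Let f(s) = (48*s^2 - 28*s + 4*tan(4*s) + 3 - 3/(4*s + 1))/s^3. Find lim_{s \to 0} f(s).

Substitution gives 0/0; apply L'Hôpital's rule 3 times.
After differentiating numerator and denominator 3 times the quotient is (1536*tan(4*s)^2/cos(4*s)^2 + 512/cos(4*s)^2 + 1152/(4*s + 1)^4)/(6); at s = 0 this is 832/3.

832/3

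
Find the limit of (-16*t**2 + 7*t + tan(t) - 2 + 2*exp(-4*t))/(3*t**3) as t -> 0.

Substitution gives 0/0 (the numerator vanishes to order 3).
Expand each term to order t^3: the coefficient of t^3 in 2·e^(-4t) is -64/3 and in tan(t) is 1/3.
Lower-order terms cancel with the polynomial part, so the numerator is (-21)·t^3 + o(t^3), and the limit is (-21)/(3) = -7.

-7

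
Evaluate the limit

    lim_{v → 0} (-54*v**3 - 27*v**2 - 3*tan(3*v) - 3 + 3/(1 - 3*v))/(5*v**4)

243/5

Substitution gives 0/0 (the numerator vanishes to order 4).
Expand each term to order v^4: the coefficient of v^4 in 3·1/(1 - 3v) is 243 and in -3·tan(3v) is 0.
Lower-order terms cancel with the polynomial part, so the numerator is (243)·v^4 + o(v^4), and the limit is (243)/(5) = 243/5.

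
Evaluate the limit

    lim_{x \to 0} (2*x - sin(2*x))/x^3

Direct substitution gives 0/0.
Apply L'Hôpital: lim (2 - 2*cos(2*x))/(3*x^2), still 0/0.
Apply L'Hôpital: lim (4*sin(2*x))/(6*x), still 0/0.
After 3 applications of L'Hôpital's rule the quotient is (8*cos(2*x))/(6); substituting x = 0 gives 4/3.

4/3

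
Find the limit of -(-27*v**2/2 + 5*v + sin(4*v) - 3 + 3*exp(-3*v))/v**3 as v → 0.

145/6

Substitution gives 0/0; apply L'Hôpital's rule 3 times.
After differentiating numerator and denominator 3 times the quotient is (-64*cos(4*v) - 81*e^(-3*v))/(-6); at v = 0 this is 145/6.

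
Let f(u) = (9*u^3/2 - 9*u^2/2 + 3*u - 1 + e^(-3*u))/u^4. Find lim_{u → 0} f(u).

Direct substitution gives 0/0.
Apply L'Hôpital: lim (27*u^2/2 - 9*u + 3 - 3*e^(-3*u))/(4*u^3), still 0/0.
Apply L'Hôpital: lim (27*u - 9 + 9*e^(-3*u))/(12*u^2), still 0/0.
Apply L'Hôpital: lim (27 - 27*e^(-3*u))/(24*u), still 0/0.
After 4 applications of L'Hôpital's rule the quotient is (81*e^(-3*u))/(24); substituting u = 0 gives 27/8.

27/8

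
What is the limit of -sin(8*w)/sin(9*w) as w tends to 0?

-8/9

Substitution gives 0/0.
Divide numerator and denominator by w: sin(8w)/w → 8 and sin(9w)/w → 9, so the limit is -1·8/9 = -8/9.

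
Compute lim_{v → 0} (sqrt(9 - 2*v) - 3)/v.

A 0/0 form; rationalise with √(9 - 2v) + √9. This collapses the numerator to -2v, leaving -2/(√(9 - 2v) + √9) → -2/(2√9) = -1/3.

-1/3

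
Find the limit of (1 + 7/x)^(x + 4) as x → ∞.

Let L be the limit and take ln: ln L = lim (x + 4)·ln(1 + 7/x) = lim (x + 4)·(7/x + O(1/x²)) = 7.
Hence L = e^(7).

e^(7)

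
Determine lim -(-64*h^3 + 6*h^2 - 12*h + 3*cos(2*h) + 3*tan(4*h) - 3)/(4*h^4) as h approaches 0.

-1/2

Substitution gives 0/0 (the numerator vanishes to order 4).
Expand each term to order h^4: the coefficient of h^4 in 3·cos(2h) is 2 and in 3·tan(4h) is 0.
Lower-order terms cancel with the polynomial part, so the numerator is (2)·h^4 + o(h^4), and the limit is (2)/(-4) = -1/2.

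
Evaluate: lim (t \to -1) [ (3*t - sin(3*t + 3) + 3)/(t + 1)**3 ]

9/2

Direct substitution gives 0/0.
Apply L'Hôpital: lim (3 - 3*cos(3*t + 3))/(3*(t + 1)^2), still 0/0.
Apply L'Hôpital: lim (9*sin(3*t + 3))/(6*t + 6), still 0/0.
After 3 applications of L'Hôpital's rule the quotient is (27*cos(3*t + 3))/(6); substituting t = -1 gives 9/2.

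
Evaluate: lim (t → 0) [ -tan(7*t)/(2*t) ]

Substitution gives 0/0.
Since tan(u)/u → 1 as u → 0, tan(7t)/(7t) → 1 and the limit is 7/(-2) = -7/2.

-7/2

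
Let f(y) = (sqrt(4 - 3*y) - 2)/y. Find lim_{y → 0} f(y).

-3/4

Substitution gives 0/0. Multiply numerator and denominator by the conjugate √(4 - 3y) + √4.
The numerator becomes (4 - 3y) − 4 = -3y, so the expression simplifies to -3/(√(4 - 3y) + √4).
Letting y → 0 gives -3/(2√4) = -3/4.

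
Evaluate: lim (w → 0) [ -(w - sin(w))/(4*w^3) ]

-1/24

Direct substitution gives 0/0.
Apply L'Hôpital: lim (1 - cos(w))/(-12*w^2), still 0/0.
Apply L'Hôpital: lim (sin(w))/(-24*w), still 0/0.
After 3 applications of L'Hôpital's rule the quotient is (cos(w))/(-24); substituting w = 0 gives -1/24.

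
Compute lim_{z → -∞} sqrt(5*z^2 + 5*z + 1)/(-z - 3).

√(5)

For large |z|, √(5*z^2 + 5*z + 1) ≈ √5·|z| and the denominator ≈ -z.
Since z → −∞, |z| = −z, giving −√5/(-1) = √(5).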